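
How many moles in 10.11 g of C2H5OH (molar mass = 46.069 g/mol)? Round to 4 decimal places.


n = mass / M
n = 10.11 / 46.069
n = 0.21945343 mol, rounded to 4 dp:

0.2195 mol


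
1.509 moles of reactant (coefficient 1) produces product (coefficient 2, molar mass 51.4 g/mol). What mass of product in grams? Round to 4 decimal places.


Use the coefficient ratio to convert reactant moles to product moles, then multiply by the product's molar mass.
moles_P = moles_R * (coeff_P / coeff_R) = 1.509 * (2/1) = 3.018
mass_P = moles_P * M_P = 3.018 * 51.4
mass_P = 155.1252 g, rounded to 4 dp:

155.1252 g


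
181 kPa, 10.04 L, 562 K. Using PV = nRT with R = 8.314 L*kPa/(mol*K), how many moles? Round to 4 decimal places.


PV = nRT, solve for n = PV / (RT).
PV = 181 * 10.04 = 1817.24
RT = 8.314 * 562 = 4672.468
n = 1817.24 / 4672.468
n = 0.38892508 mol, rounded to 4 dp:

0.3889 mol


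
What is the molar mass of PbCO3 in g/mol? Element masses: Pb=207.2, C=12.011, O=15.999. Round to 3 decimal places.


M = sum(count * atomic_mass) over atoms.
M = 1*207.2 + 1*12.011 + 3*15.999
M = 207.2 + 12.011 + 47.997
M = 267.208 g/mol, rounded to 3 dp:

267.208 g/mol


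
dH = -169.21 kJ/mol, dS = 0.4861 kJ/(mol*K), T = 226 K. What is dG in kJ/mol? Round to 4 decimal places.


Gibbs: dG = dH - T*dS (consistent units, dS already in kJ/(mol*K)).
T*dS = 226 * 0.4861 = 109.8586
dG = -169.21 - (109.8586)
dG = -279.0686 kJ/mol, rounded to 4 dp:

-279.0686 kJ/mol


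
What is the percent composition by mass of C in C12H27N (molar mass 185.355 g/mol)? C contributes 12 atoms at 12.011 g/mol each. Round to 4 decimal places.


pct = 100 * (n_elem * M_elem) / M_total
mass_contribution = 12 * 12.011 = 144.132 g/mol
pct = 100 * 144.132 / 185.355
pct = 77.7599741 %, rounded to 4 dp:

77.7600 %


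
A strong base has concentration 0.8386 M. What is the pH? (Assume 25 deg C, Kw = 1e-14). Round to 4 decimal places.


A strong base dissociates completely, so [OH-] equals the given concentration.
pOH = -log10([OH-]) = -log10(0.8386) = 0.076445
pH = 14 - pOH = 14 - 0.076445
pH = 13.923555, rounded to 4 dp:

13.9236


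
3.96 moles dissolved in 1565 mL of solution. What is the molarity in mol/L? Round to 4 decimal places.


Convert volume to liters: V_L = V_mL / 1000.
V_L = 1565 / 1000 = 1.565 L
M = n / V_L = 3.96 / 1.565
M = 2.53035144 mol/L, rounded to 4 dp:

2.5304 mol/L


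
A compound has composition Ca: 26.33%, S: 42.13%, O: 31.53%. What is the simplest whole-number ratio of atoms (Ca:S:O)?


Assume 100 g of compound, divide each mass% by atomic mass to get moles, then normalize by the smallest to get a raw atom ratio.
Moles per 100 g: Ca: 26.33/40.078 = 0.657, S: 42.13/32.065 = 1.3139, O: 31.53/15.999 = 1.9707
Raw ratio (divide by min = 0.657): Ca: 1.0, S: 2.0, O: 3.0
Multiply by 1 to clear fractions: Ca: 1.0 ~= 1, S: 2.0 ~= 2, O: 3.0 ~= 3
Reduce by GCD to get the simplest whole-number ratio:

1:2:3


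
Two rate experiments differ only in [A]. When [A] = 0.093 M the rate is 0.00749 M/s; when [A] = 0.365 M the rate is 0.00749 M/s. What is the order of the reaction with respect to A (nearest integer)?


Rate is proportional to [A]^n, so rate2/rate1 = ([A]2/[A]1)^n. Take logs to solve for n.
rate2/rate1 = 0.00749 / 0.00749 = 1.0
[A]2/[A]1 = 0.365 / 0.093 = 3.9247
n = ln(1.0) / ln(3.9247) = 0.0
Nearest integer order:

0


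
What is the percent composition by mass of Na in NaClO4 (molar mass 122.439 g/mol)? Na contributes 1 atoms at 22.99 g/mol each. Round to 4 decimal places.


pct = 100 * (n_elem * M_elem) / M_total
mass_contribution = 1 * 22.99 = 22.99 g/mol
pct = 100 * 22.99 / 122.439
pct = 18.77669697 %, rounded to 4 dp:

18.7767 %


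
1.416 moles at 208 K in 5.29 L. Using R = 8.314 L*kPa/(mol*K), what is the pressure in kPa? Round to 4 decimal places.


PV = nRT, solve for P = nRT / V.
nRT = 1.416 * 8.314 * 208 = 2448.7058
P = 2448.7058 / 5.29
P = 462.89334594 kPa, rounded to 4 dp:

462.8933 kPa


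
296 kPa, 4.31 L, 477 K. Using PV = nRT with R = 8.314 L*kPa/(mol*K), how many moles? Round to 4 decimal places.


PV = nRT, solve for n = PV / (RT).
PV = 296 * 4.31 = 1275.76
RT = 8.314 * 477 = 3965.778
n = 1275.76 / 3965.778
n = 0.32169224 mol, rounded to 4 dp:

0.3217 mol


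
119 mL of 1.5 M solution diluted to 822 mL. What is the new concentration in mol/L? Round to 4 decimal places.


Dilution: M1*V1 = M2*V2, solve for M2.
M2 = M1*V1 / V2
M2 = 1.5 * 119 / 822
M2 = 178.5 / 822
M2 = 0.21715328 mol/L, rounded to 4 dp:

0.2172 mol/L


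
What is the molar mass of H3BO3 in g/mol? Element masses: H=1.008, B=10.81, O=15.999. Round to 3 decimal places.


M = sum(count * atomic_mass) over atoms.
M = 3*1.008 + 1*10.81 + 3*15.999
M = 3.024 + 10.81 + 47.997
M = 61.831 g/mol, rounded to 3 dp:

61.831 g/mol


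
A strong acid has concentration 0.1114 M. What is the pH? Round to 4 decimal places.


A strong acid dissociates completely, so [H+] equals the given concentration.
pH = -log10([H+]) = -log10(0.1114)
pH = 0.95311481, rounded to 4 dp:

0.9531


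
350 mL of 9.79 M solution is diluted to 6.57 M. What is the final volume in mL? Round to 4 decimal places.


Dilution: M1*V1 = M2*V2, solve for V2.
V2 = M1*V1 / M2
V2 = 9.79 * 350 / 6.57
V2 = 3426.5 / 6.57
V2 = 521.53729072 mL, rounded to 4 dp:

521.5373 mL


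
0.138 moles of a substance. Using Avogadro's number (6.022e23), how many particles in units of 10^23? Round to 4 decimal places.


N = n * NA, then divide by 1e23 for the requested units.
N / 1e23 = n * 6.022
N / 1e23 = 0.138 * 6.022
N / 1e23 = 0.831036, rounded to 4 dp:

0.8310


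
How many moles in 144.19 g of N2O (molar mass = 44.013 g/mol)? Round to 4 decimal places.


n = mass / M
n = 144.19 / 44.013
n = 3.27607752 mol, rounded to 4 dp:

3.2761 mol


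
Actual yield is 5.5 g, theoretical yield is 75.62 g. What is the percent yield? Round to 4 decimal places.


% yield = 100 * actual / theoretical
% yield = 100 * 5.5 / 75.62
% yield = 7.27320815 %, rounded to 4 dp:

7.2732 %


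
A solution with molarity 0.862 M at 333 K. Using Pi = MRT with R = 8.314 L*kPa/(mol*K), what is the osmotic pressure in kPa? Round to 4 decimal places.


Osmotic pressure (van't Hoff): Pi = M*R*T.
RT = 8.314 * 333 = 2768.562
Pi = 0.862 * 2768.562
Pi = 2386.500444 kPa, rounded to 4 dp:

2386.5004 kPa


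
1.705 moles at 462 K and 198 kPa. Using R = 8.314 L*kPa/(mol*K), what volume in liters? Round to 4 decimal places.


PV = nRT, solve for V = nRT / P.
nRT = 1.705 * 8.314 * 462 = 6549.0209
V = 6549.0209 / 198
V = 33.07586313 L, rounded to 4 dp:

33.0759 L


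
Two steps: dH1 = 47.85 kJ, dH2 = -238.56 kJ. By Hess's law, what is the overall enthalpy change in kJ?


Hess's law: enthalpy is a state function, so add the step enthalpies.
dH_total = dH1 + dH2 = 47.85 + (-238.56)
dH_total = -190.71 kJ:

-190.71 kJ


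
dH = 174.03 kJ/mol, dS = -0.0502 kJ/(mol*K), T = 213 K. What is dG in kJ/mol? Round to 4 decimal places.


Gibbs: dG = dH - T*dS (consistent units, dS already in kJ/(mol*K)).
T*dS = 213 * -0.0502 = -10.6926
dG = 174.03 - (-10.6926)
dG = 184.7226 kJ/mol, rounded to 4 dp:

184.7226 kJ/mol


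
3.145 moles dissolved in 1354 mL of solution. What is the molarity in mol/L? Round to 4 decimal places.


Convert volume to liters: V_L = V_mL / 1000.
V_L = 1354 / 1000 = 1.354 L
M = n / V_L = 3.145 / 1.354
M = 2.32274742 mol/L, rounded to 4 dp:

2.3227 mol/L


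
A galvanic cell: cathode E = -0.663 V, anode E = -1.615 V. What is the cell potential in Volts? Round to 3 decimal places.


Standard cell potential: E_cell = E_cathode - E_anode.
E_cell = -0.663 - (-1.615)
E_cell = 0.952 V, rounded to 3 dp:

0.952 V


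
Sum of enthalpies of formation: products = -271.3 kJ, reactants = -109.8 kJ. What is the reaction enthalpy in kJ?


dH_rxn = sum(dH_f products) - sum(dH_f reactants)
dH_rxn = -271.3 - (-109.8)
dH_rxn = -161.5 kJ:

-161.50 kJ


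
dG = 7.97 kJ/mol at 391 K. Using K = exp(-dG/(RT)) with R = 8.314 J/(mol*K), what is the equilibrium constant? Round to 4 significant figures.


dG is in kJ/mol; multiply by 1000 to match R in J/(mol*K).
RT = 8.314 * 391 = 3250.774 J/mol
exponent = -dG*1000 / (RT) = -(7.97*1000) / 3250.774 = -2.4517238
K = exp(-2.4517238)
K = 0.086144962, rounded to 4 significant figures:

0.08614


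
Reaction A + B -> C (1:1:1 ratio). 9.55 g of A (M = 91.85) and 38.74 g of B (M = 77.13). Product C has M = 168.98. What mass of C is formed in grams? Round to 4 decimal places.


Find moles of each reactant; the smaller value is the limiting reagent in a 1:1:1 reaction, so moles_C equals moles of the limiter.
n_A = mass_A / M_A = 9.55 / 91.85 = 0.103974 mol
n_B = mass_B / M_B = 38.74 / 77.13 = 0.502269 mol
Limiting reagent: A (smaller), n_limiting = 0.103974 mol
mass_C = n_limiting * M_C = 0.103974 * 168.98
mass_C = 17.56952652 g, rounded to 4 dp:

17.5695 g


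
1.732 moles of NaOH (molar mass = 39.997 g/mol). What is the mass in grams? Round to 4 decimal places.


mass = n * M
mass = 1.732 * 39.997
mass = 69.274804 g, rounded to 4 dp:

69.2748 g


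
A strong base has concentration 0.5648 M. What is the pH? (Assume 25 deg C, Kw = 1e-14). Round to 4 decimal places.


A strong base dissociates completely, so [OH-] equals the given concentration.
pOH = -log10([OH-]) = -log10(0.5648) = 0.248105
pH = 14 - pOH = 14 - 0.248105
pH = 13.751895, rounded to 4 dp:

13.7519


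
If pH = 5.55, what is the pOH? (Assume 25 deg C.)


At 25 deg C, pH + pOH = 14.
pOH = 14 - pH = 14 - 5.55
pOH = 8.45:

8.45


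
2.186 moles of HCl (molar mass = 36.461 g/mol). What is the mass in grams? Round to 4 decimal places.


mass = n * M
mass = 2.186 * 36.461
mass = 79.703746 g, rounded to 4 dp:

79.7037 g


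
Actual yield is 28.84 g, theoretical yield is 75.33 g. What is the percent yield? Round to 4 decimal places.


% yield = 100 * actual / theoretical
% yield = 100 * 28.84 / 75.33
% yield = 38.28487986 %, rounded to 4 dp:

38.2849 %


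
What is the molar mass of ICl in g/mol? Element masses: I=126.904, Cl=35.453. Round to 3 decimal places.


M = sum(count * atomic_mass) over atoms.
M = 1*126.904 + 1*35.453
M = 126.904 + 35.453
M = 162.357 g/mol, rounded to 3 dp:

162.357 g/mol


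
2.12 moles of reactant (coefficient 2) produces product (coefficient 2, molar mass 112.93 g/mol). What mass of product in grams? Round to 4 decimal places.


Use the coefficient ratio to convert reactant moles to product moles, then multiply by the product's molar mass.
moles_P = moles_R * (coeff_P / coeff_R) = 2.12 * (2/2) = 2.12
mass_P = moles_P * M_P = 2.12 * 112.93
mass_P = 239.4116 g, rounded to 4 dp:

239.4116 g


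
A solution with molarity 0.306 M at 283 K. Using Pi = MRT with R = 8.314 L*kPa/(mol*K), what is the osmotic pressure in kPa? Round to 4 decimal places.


Osmotic pressure (van't Hoff): Pi = M*R*T.
RT = 8.314 * 283 = 2352.862
Pi = 0.306 * 2352.862
Pi = 719.975772 kPa, rounded to 4 dp:

719.9758 kPa


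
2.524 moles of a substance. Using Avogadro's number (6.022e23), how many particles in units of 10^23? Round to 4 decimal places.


N = n * NA, then divide by 1e23 for the requested units.
N / 1e23 = n * 6.022
N / 1e23 = 2.524 * 6.022
N / 1e23 = 15.199528, rounded to 4 dp:

15.1995


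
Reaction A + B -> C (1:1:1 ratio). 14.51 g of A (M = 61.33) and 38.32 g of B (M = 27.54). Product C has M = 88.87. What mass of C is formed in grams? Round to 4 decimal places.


Find moles of each reactant; the smaller value is the limiting reagent in a 1:1:1 reaction, so moles_C equals moles of the limiter.
n_A = mass_A / M_A = 14.51 / 61.33 = 0.236589 mol
n_B = mass_B / M_B = 38.32 / 27.54 = 1.391431 mol
Limiting reagent: A (smaller), n_limiting = 0.236589 mol
mass_C = n_limiting * M_C = 0.236589 * 88.87
mass_C = 21.02566443 g, rounded to 4 dp:

21.0257 g


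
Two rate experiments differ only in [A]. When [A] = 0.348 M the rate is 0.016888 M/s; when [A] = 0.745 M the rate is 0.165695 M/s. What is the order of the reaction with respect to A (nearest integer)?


Rate is proportional to [A]^n, so rate2/rate1 = ([A]2/[A]1)^n. Take logs to solve for n.
rate2/rate1 = 0.165695 / 0.016888 = 9.8114
[A]2/[A]1 = 0.745 / 0.348 = 2.1408
n = ln(9.8114) / ln(2.1408) = 3.0
Nearest integer order:

3


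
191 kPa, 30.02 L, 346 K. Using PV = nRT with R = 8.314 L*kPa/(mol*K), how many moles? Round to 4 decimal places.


PV = nRT, solve for n = PV / (RT).
PV = 191 * 30.02 = 5733.82
RT = 8.314 * 346 = 2876.644
n = 5733.82 / 2876.644
n = 1.99323239 mol, rounded to 4 dp:

1.9932 mol


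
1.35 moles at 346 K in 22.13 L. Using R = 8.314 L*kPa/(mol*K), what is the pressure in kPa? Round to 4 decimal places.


PV = nRT, solve for P = nRT / V.
nRT = 1.35 * 8.314 * 346 = 3883.4694
P = 3883.4694 / 22.13
P = 175.48438319 kPa, rounded to 4 dp:

175.4844 kPa


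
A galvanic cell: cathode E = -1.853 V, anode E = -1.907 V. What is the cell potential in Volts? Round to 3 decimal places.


Standard cell potential: E_cell = E_cathode - E_anode.
E_cell = -1.853 - (-1.907)
E_cell = 0.054 V, rounded to 3 dp:

0.054 V


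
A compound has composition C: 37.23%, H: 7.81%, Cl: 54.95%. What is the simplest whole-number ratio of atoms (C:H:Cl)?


Assume 100 g of compound, divide each mass% by atomic mass to get moles, then normalize by the smallest to get a raw atom ratio.
Moles per 100 g: C: 37.23/12.011 = 3.0997, H: 7.81/1.008 = 7.748, Cl: 54.95/35.453 = 1.5499
Raw ratio (divide by min = 1.5499): C: 2.0, H: 4.999, Cl: 1.0
Multiply by 1 to clear fractions: C: 2.0 ~= 2, H: 4.999 ~= 5, Cl: 1.0 ~= 1
Reduce by GCD to get the simplest whole-number ratio:

2:5:1


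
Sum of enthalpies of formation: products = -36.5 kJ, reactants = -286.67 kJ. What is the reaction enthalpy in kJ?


dH_rxn = sum(dH_f products) - sum(dH_f reactants)
dH_rxn = -36.5 - (-286.67)
dH_rxn = 250.17 kJ:

250.17 kJ


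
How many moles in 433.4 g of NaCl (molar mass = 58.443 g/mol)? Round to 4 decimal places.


n = mass / M
n = 433.4 / 58.443
n = 7.41577263 mol, rounded to 4 dp:

7.4158 mol


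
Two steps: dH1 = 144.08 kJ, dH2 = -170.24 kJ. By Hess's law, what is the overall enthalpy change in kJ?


Hess's law: enthalpy is a state function, so add the step enthalpies.
dH_total = dH1 + dH2 = 144.08 + (-170.24)
dH_total = -26.16 kJ:

-26.16 kJ


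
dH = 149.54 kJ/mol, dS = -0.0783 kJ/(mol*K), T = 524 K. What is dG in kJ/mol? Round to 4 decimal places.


Gibbs: dG = dH - T*dS (consistent units, dS already in kJ/(mol*K)).
T*dS = 524 * -0.0783 = -41.0292
dG = 149.54 - (-41.0292)
dG = 190.5692 kJ/mol, rounded to 4 dp:

190.5692 kJ/mol


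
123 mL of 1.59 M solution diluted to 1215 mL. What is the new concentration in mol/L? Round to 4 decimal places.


Dilution: M1*V1 = M2*V2, solve for M2.
M2 = M1*V1 / V2
M2 = 1.59 * 123 / 1215
M2 = 195.57 / 1215
M2 = 0.16096296 mol/L, rounded to 4 dp:

0.1610 mol/L


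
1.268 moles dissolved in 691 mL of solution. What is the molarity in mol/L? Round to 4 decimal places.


Convert volume to liters: V_L = V_mL / 1000.
V_L = 691 / 1000 = 0.691 L
M = n / V_L = 1.268 / 0.691
M = 1.83502171 mol/L, rounded to 4 dp:

1.8350 mol/L


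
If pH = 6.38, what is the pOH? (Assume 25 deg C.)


At 25 deg C, pH + pOH = 14.
pOH = 14 - pH = 14 - 6.38
pOH = 7.62:

7.62


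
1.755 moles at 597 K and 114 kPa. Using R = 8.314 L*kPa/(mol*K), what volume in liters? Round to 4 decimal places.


PV = nRT, solve for V = nRT / P.
nRT = 1.755 * 8.314 * 597 = 8710.8688
V = 8710.8688 / 114
V = 76.41112982 L, rounded to 4 dp:

76.4111 L


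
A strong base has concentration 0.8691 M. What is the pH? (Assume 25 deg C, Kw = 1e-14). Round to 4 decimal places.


A strong base dissociates completely, so [OH-] equals the given concentration.
pOH = -log10([OH-]) = -log10(0.8691) = 0.06093
pH = 14 - pOH = 14 - 0.06093
pH = 13.93907, rounded to 4 dp:

13.9391


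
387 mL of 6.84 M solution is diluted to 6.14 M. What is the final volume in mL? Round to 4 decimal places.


Dilution: M1*V1 = M2*V2, solve for V2.
V2 = M1*V1 / M2
V2 = 6.84 * 387 / 6.14
V2 = 2647.08 / 6.14
V2 = 431.12052117 mL, rounded to 4 dp:

431.1205 mL


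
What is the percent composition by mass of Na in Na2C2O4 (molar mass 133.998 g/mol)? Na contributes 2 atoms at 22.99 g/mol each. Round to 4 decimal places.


pct = 100 * (n_elem * M_elem) / M_total
mass_contribution = 2 * 22.99 = 45.98 g/mol
pct = 100 * 45.98 / 133.998
pct = 34.31394498 %, rounded to 4 dp:

34.3139 %


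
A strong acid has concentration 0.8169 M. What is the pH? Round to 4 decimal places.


A strong acid dissociates completely, so [H+] equals the given concentration.
pH = -log10([H+]) = -log10(0.8169)
pH = 0.0878311, rounded to 4 dp:

0.0878


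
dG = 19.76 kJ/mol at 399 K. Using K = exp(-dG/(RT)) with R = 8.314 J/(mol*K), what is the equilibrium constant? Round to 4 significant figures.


dG is in kJ/mol; multiply by 1000 to match R in J/(mol*K).
RT = 8.314 * 399 = 3317.286 J/mol
exponent = -dG*1000 / (RT) = -(19.76*1000) / 3317.286 = -5.95667663
K = exp(-5.95667663)
K = 0.0025885002, rounded to 4 significant figures:

0.002589


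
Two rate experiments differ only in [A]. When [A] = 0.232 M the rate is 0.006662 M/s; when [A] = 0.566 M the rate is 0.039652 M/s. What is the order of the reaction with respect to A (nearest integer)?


Rate is proportional to [A]^n, so rate2/rate1 = ([A]2/[A]1)^n. Take logs to solve for n.
rate2/rate1 = 0.039652 / 0.006662 = 5.952
[A]2/[A]1 = 0.566 / 0.232 = 2.4397
n = ln(5.952) / ln(2.4397) = 2.0
Nearest integer order:

2


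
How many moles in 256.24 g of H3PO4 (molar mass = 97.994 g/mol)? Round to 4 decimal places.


n = mass / M
n = 256.24 / 97.994
n = 2.61485397 mol, rounded to 4 dp:

2.6149 mol


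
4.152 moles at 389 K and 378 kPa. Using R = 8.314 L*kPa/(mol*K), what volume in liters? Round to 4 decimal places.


PV = nRT, solve for V = nRT / P.
nRT = 4.152 * 8.314 * 389 = 13428.1742
V = 13428.1742 / 378
V = 35.52427037 L, rounded to 4 dp:

35.5243 L


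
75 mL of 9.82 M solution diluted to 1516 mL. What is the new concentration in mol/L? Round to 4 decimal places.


Dilution: M1*V1 = M2*V2, solve for M2.
M2 = M1*V1 / V2
M2 = 9.82 * 75 / 1516
M2 = 736.5 / 1516
M2 = 0.48581794 mol/L, rounded to 4 dp:

0.4858 mol/L


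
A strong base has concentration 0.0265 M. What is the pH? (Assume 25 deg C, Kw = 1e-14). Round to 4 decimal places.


A strong base dissociates completely, so [OH-] equals the given concentration.
pOH = -log10([OH-]) = -log10(0.0265) = 1.576754
pH = 14 - pOH = 14 - 1.576754
pH = 12.423246, rounded to 4 dp:

12.4232


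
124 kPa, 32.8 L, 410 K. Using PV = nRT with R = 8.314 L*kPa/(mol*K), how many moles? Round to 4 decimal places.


PV = nRT, solve for n = PV / (RT).
PV = 124 * 32.8 = 4067.2
RT = 8.314 * 410 = 3408.74
n = 4067.2 / 3408.74
n = 1.19316815 mol, rounded to 4 dp:

1.1932 mol


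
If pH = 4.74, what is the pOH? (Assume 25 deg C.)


At 25 deg C, pH + pOH = 14.
pOH = 14 - pH = 14 - 4.74
pOH = 9.26:

9.26


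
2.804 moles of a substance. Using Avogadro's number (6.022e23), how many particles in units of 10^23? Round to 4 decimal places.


N = n * NA, then divide by 1e23 for the requested units.
N / 1e23 = n * 6.022
N / 1e23 = 2.804 * 6.022
N / 1e23 = 16.885688, rounded to 4 dp:

16.8857


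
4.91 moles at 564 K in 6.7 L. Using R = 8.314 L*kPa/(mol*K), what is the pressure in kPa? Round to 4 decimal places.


PV = nRT, solve for P = nRT / V.
nRT = 4.91 * 8.314 * 564 = 23023.4614
P = 23023.4614 / 6.7
P = 3436.33752239 kPa, rounded to 4 dp:

3436.3375 kPa


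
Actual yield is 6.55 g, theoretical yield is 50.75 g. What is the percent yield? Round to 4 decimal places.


% yield = 100 * actual / theoretical
% yield = 100 * 6.55 / 50.75
% yield = 12.90640394 %, rounded to 4 dp:

12.9064 %


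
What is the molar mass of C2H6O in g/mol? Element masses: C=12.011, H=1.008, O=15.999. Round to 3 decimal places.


M = sum(count * atomic_mass) over atoms.
M = 2*12.011 + 6*1.008 + 1*15.999
M = 24.022 + 6.048 + 15.999
M = 46.069 g/mol, rounded to 3 dp:

46.069 g/mol


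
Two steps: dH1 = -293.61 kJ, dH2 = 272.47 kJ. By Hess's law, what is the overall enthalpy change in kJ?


Hess's law: enthalpy is a state function, so add the step enthalpies.
dH_total = dH1 + dH2 = -293.61 + (272.47)
dH_total = -21.14 kJ:

-21.14 kJ


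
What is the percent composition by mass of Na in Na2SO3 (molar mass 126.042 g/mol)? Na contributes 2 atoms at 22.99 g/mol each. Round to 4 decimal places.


pct = 100 * (n_elem * M_elem) / M_total
mass_contribution = 2 * 22.99 = 45.98 g/mol
pct = 100 * 45.98 / 126.042
pct = 36.47990352 %, rounded to 4 dp:

36.4799 %


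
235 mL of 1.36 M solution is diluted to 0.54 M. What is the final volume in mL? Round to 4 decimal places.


Dilution: M1*V1 = M2*V2, solve for V2.
V2 = M1*V1 / M2
V2 = 1.36 * 235 / 0.54
V2 = 319.6 / 0.54
V2 = 591.85185185 mL, rounded to 4 dp:

591.8519 mL


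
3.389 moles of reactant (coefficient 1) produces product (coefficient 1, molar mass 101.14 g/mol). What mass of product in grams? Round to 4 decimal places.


Use the coefficient ratio to convert reactant moles to product moles, then multiply by the product's molar mass.
moles_P = moles_R * (coeff_P / coeff_R) = 3.389 * (1/1) = 3.389
mass_P = moles_P * M_P = 3.389 * 101.14
mass_P = 342.76346 g, rounded to 4 dp:

342.7635 g


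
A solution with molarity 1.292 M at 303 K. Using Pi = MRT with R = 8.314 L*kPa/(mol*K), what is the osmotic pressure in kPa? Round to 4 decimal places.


Osmotic pressure (van't Hoff): Pi = M*R*T.
RT = 8.314 * 303 = 2519.142
Pi = 1.292 * 2519.142
Pi = 3254.731464 kPa, rounded to 4 dp:

3254.7315 kPa


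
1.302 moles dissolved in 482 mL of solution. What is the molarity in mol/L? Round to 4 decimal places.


Convert volume to liters: V_L = V_mL / 1000.
V_L = 482 / 1000 = 0.482 L
M = n / V_L = 1.302 / 0.482
M = 2.70124481 mol/L, rounded to 4 dp:

2.7012 mol/L


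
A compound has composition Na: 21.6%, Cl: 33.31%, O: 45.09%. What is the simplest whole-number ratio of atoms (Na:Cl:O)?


Assume 100 g of compound, divide each mass% by atomic mass to get moles, then normalize by the smallest to get a raw atom ratio.
Moles per 100 g: Na: 21.6/22.99 = 0.9395, Cl: 33.31/35.453 = 0.9396, O: 45.09/15.999 = 2.8183
Raw ratio (divide by min = 0.9395): Na: 1.0, Cl: 1.0, O: 3.0
Multiply by 1 to clear fractions: Na: 1.0 ~= 1, Cl: 1.0 ~= 1, O: 3.0 ~= 3
Reduce by GCD to get the simplest whole-number ratio:

1:1:3


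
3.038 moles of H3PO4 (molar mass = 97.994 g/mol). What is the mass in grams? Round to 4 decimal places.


mass = n * M
mass = 3.038 * 97.994
mass = 297.705772 g, rounded to 4 dp:

297.7058 g


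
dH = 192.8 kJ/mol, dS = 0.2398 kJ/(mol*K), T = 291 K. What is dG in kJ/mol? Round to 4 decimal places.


Gibbs: dG = dH - T*dS (consistent units, dS already in kJ/(mol*K)).
T*dS = 291 * 0.2398 = 69.7818
dG = 192.8 - (69.7818)
dG = 123.0182 kJ/mol, rounded to 4 dp:

123.0182 kJ/mol


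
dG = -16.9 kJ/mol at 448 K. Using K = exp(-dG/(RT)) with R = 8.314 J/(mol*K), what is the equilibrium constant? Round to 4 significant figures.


dG is in kJ/mol; multiply by 1000 to match R in J/(mol*K).
RT = 8.314 * 448 = 3724.672 J/mol
exponent = -dG*1000 / (RT) = -(-16.9*1000) / 3724.672 = 4.53731228
K = exp(4.53731228)
K = 93.439324, rounded to 4 significant figures:

93.44


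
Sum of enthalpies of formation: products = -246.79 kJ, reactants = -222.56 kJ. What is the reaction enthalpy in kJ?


dH_rxn = sum(dH_f products) - sum(dH_f reactants)
dH_rxn = -246.79 - (-222.56)
dH_rxn = -24.23 kJ:

-24.23 kJ


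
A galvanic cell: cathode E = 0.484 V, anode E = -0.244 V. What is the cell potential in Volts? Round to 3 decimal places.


Standard cell potential: E_cell = E_cathode - E_anode.
E_cell = 0.484 - (-0.244)
E_cell = 0.728 V, rounded to 3 dp:

0.728 V


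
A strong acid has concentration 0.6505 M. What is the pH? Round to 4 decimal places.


A strong acid dissociates completely, so [H+] equals the given concentration.
pH = -log10([H+]) = -log10(0.6505)
pH = 0.1867527, rounded to 4 dp:

0.1868


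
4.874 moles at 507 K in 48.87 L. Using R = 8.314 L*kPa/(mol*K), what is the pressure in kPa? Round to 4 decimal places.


PV = nRT, solve for P = nRT / V.
nRT = 4.874 * 8.314 * 507 = 20544.8751
P = 20544.8751 / 48.87
P = 420.39850829 kPa, rounded to 4 dp:

420.3985 kPa


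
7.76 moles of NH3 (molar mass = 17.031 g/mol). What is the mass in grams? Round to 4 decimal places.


mass = n * M
mass = 7.76 * 17.031
mass = 132.16056 g, rounded to 4 dp:

132.1606 g


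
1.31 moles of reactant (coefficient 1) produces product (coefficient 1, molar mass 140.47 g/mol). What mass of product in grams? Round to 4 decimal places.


Use the coefficient ratio to convert reactant moles to product moles, then multiply by the product's molar mass.
moles_P = moles_R * (coeff_P / coeff_R) = 1.31 * (1/1) = 1.31
mass_P = moles_P * M_P = 1.31 * 140.47
mass_P = 184.0157 g, rounded to 4 dp:

184.0157 g


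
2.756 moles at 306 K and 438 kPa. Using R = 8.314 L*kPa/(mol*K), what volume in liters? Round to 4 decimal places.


PV = nRT, solve for V = nRT / P.
nRT = 2.756 * 8.314 * 306 = 7011.4955
V = 7011.4955 / 438
V = 16.00798059 L, rounded to 4 dp:

16.0080 L


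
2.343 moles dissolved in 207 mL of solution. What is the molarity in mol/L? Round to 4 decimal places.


Convert volume to liters: V_L = V_mL / 1000.
V_L = 207 / 1000 = 0.207 L
M = n / V_L = 2.343 / 0.207
M = 11.31884058 mol/L, rounded to 4 dp:

11.3188 mol/L


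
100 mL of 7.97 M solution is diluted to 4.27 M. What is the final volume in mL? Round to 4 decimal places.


Dilution: M1*V1 = M2*V2, solve for V2.
V2 = M1*V1 / M2
V2 = 7.97 * 100 / 4.27
V2 = 797.0 / 4.27
V2 = 186.65105386 mL, rounded to 4 dp:

186.6511 mL


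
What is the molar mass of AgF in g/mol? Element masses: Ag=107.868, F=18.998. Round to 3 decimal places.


M = sum(count * atomic_mass) over atoms.
M = 1*107.868 + 1*18.998
M = 107.868 + 18.998
M = 126.866 g/mol, rounded to 3 dp:

126.866 g/mol


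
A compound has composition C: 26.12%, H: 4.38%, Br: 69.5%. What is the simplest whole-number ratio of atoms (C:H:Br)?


Assume 100 g of compound, divide each mass% by atomic mass to get moles, then normalize by the smallest to get a raw atom ratio.
Moles per 100 g: C: 26.12/12.011 = 2.1747, H: 4.38/1.008 = 4.3452, Br: 69.5/79.904 = 0.8698
Raw ratio (divide by min = 0.8698): C: 2.5, H: 4.996, Br: 1.0
Multiply by 2 to clear fractions: C: 5.0 ~= 5, H: 9.991 ~= 10, Br: 2.0 ~= 2
Reduce by GCD to get the simplest whole-number ratio:

5:10:2


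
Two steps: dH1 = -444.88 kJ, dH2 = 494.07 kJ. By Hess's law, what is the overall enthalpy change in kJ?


Hess's law: enthalpy is a state function, so add the step enthalpies.
dH_total = dH1 + dH2 = -444.88 + (494.07)
dH_total = 49.19 kJ:

49.19 kJ


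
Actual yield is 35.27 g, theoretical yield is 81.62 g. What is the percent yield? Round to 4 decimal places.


% yield = 100 * actual / theoretical
% yield = 100 * 35.27 / 81.62
% yield = 43.21244793 %, rounded to 4 dp:

43.2124 %


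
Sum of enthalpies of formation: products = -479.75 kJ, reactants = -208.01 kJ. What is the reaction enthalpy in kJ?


dH_rxn = sum(dH_f products) - sum(dH_f reactants)
dH_rxn = -479.75 - (-208.01)
dH_rxn = -271.74 kJ:

-271.74 kJ


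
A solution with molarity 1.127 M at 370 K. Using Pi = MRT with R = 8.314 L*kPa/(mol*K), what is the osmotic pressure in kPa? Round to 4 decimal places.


Osmotic pressure (van't Hoff): Pi = M*R*T.
RT = 8.314 * 370 = 3076.18
Pi = 1.127 * 3076.18
Pi = 3466.85486 kPa, rounded to 4 dp:

3466.8549 kPa


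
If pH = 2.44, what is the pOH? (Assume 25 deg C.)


At 25 deg C, pH + pOH = 14.
pOH = 14 - pH = 14 - 2.44
pOH = 11.56:

11.56


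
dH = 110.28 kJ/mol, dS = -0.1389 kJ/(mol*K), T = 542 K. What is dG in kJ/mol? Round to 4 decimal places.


Gibbs: dG = dH - T*dS (consistent units, dS already in kJ/(mol*K)).
T*dS = 542 * -0.1389 = -75.2838
dG = 110.28 - (-75.2838)
dG = 185.5638 kJ/mol, rounded to 4 dp:

185.5638 kJ/mol


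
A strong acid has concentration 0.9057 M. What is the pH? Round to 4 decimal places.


A strong acid dissociates completely, so [H+] equals the given concentration.
pH = -log10([H+]) = -log10(0.9057)
pH = 0.04301563, rounded to 4 dp:

0.0430


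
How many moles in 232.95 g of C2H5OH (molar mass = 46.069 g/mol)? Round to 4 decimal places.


n = mass / M
n = 232.95 / 46.069
n = 5.05654562 mol, rounded to 4 dp:

5.0565 mol


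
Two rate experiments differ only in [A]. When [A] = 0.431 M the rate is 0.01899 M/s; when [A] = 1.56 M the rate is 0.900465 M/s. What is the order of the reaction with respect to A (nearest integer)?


Rate is proportional to [A]^n, so rate2/rate1 = ([A]2/[A]1)^n. Take logs to solve for n.
rate2/rate1 = 0.900465 / 0.01899 = 47.4179
[A]2/[A]1 = 1.56 / 0.431 = 3.6195
n = ln(47.4179) / ln(3.6195) = 3.0
Nearest integer order:

3


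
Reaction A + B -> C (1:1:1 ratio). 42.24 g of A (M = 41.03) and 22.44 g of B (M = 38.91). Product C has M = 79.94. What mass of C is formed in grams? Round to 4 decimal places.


Find moles of each reactant; the smaller value is the limiting reagent in a 1:1:1 reaction, so moles_C equals moles of the limiter.
n_A = mass_A / M_A = 42.24 / 41.03 = 1.029491 mol
n_B = mass_B / M_B = 22.44 / 38.91 = 0.576715 mol
Limiting reagent: B (smaller), n_limiting = 0.576715 mol
mass_C = n_limiting * M_C = 0.576715 * 79.94
mass_C = 46.1025971 g, rounded to 4 dp:

46.1026 g


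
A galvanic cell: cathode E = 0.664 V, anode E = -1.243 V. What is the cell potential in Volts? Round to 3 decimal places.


Standard cell potential: E_cell = E_cathode - E_anode.
E_cell = 0.664 - (-1.243)
E_cell = 1.907 V, rounded to 3 dp:

1.907 V


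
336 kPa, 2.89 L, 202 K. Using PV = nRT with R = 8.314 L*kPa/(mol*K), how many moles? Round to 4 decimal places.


PV = nRT, solve for n = PV / (RT).
PV = 336 * 2.89 = 971.04
RT = 8.314 * 202 = 1679.428
n = 971.04 / 1679.428
n = 0.57819686 mol, rounded to 4 dp:

0.5782 mol


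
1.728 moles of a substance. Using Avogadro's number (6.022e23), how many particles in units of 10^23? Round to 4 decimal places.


N = n * NA, then divide by 1e23 for the requested units.
N / 1e23 = n * 6.022
N / 1e23 = 1.728 * 6.022
N / 1e23 = 10.406016, rounded to 4 dp:

10.4060


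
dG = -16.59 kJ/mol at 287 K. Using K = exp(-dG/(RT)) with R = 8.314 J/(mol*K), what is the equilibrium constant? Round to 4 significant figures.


dG is in kJ/mol; multiply by 1000 to match R in J/(mol*K).
RT = 8.314 * 287 = 2386.118 J/mol
exponent = -dG*1000 / (RT) = -(-16.59*1000) / 2386.118 = 6.95271567
K = exp(6.95271567)
K = 1045.9864, rounded to 4 significant figures:

1046


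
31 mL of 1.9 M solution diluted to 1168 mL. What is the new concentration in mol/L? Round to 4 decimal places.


Dilution: M1*V1 = M2*V2, solve for M2.
M2 = M1*V1 / V2
M2 = 1.9 * 31 / 1168
M2 = 58.9 / 1168
M2 = 0.05042808 mol/L, rounded to 4 dp:

0.0504 mol/L


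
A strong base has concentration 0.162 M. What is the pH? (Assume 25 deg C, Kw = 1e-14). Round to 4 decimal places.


A strong base dissociates completely, so [OH-] equals the given concentration.
pOH = -log10([OH-]) = -log10(0.162) = 0.790485
pH = 14 - pOH = 14 - 0.790485
pH = 13.209515, rounded to 4 dp:

13.2095


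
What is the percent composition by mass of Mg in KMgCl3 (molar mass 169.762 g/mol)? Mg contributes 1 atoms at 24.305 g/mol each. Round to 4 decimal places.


pct = 100 * (n_elem * M_elem) / M_total
mass_contribution = 1 * 24.305 = 24.305 g/mol
pct = 100 * 24.305 / 169.762
pct = 14.31710277 %, rounded to 4 dp:

14.3171 %


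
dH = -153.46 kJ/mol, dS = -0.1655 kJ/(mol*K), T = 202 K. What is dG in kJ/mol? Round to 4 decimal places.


Gibbs: dG = dH - T*dS (consistent units, dS already in kJ/(mol*K)).
T*dS = 202 * -0.1655 = -33.431
dG = -153.46 - (-33.431)
dG = -120.029 kJ/mol, rounded to 4 dp:

-120.0290 kJ/mol


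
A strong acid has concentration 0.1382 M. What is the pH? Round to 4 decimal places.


A strong acid dissociates completely, so [H+] equals the given concentration.
pH = -log10([H+]) = -log10(0.1382)
pH = 0.85949196, rounded to 4 dp:

0.8595


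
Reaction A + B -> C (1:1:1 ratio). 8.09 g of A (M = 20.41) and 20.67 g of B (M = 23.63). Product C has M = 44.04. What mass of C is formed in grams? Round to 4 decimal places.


Find moles of each reactant; the smaller value is the limiting reagent in a 1:1:1 reaction, so moles_C equals moles of the limiter.
n_A = mass_A / M_A = 8.09 / 20.41 = 0.396374 mol
n_B = mass_B / M_B = 20.67 / 23.63 = 0.874736 mol
Limiting reagent: A (smaller), n_limiting = 0.396374 mol
mass_C = n_limiting * M_C = 0.396374 * 44.04
mass_C = 17.45631096 g, rounded to 4 dp:

17.4563 g


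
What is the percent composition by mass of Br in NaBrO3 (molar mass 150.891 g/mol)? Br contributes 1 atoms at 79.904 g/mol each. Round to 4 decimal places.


pct = 100 * (n_elem * M_elem) / M_total
mass_contribution = 1 * 79.904 = 79.904 g/mol
pct = 100 * 79.904 / 150.891
pct = 52.95478193 %, rounded to 4 dp:

52.9548 %


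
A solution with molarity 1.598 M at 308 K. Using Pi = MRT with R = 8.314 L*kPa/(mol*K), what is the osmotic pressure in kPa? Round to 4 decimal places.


Osmotic pressure (van't Hoff): Pi = M*R*T.
RT = 8.314 * 308 = 2560.712
Pi = 1.598 * 2560.712
Pi = 4092.017776 kPa, rounded to 4 dp:

4092.0178 kPa


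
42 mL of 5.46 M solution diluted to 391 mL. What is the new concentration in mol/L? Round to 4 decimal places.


Dilution: M1*V1 = M2*V2, solve for M2.
M2 = M1*V1 / V2
M2 = 5.46 * 42 / 391
M2 = 229.32 / 391
M2 = 0.58649616 mol/L, rounded to 4 dp:

0.5865 mol/L


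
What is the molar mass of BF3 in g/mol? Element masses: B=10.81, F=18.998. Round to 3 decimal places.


M = sum(count * atomic_mass) over atoms.
M = 1*10.81 + 3*18.998
M = 10.81 + 56.994
M = 67.804 g/mol, rounded to 3 dp:

67.804 g/mol


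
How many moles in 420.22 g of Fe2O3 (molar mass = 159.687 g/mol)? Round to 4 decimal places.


n = mass / M
n = 420.22 / 159.687
n = 2.63152292 mol, rounded to 4 dp:

2.6315 mol


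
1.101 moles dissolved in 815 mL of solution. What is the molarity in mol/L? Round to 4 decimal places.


Convert volume to liters: V_L = V_mL / 1000.
V_L = 815 / 1000 = 0.815 L
M = n / V_L = 1.101 / 0.815
M = 1.35092025 mol/L, rounded to 4 dp:

1.3509 mol/L


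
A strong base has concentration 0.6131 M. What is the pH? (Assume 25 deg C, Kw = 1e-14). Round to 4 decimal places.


A strong base dissociates completely, so [OH-] equals the given concentration.
pOH = -log10([OH-]) = -log10(0.6131) = 0.212469
pH = 14 - pOH = 14 - 0.212469
pH = 13.787531, rounded to 4 dp:

13.7875


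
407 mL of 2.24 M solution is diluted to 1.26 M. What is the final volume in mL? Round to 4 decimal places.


Dilution: M1*V1 = M2*V2, solve for V2.
V2 = M1*V1 / M2
V2 = 2.24 * 407 / 1.26
V2 = 911.68 / 1.26
V2 = 723.55555556 mL, rounded to 4 dp:

723.5556 mL


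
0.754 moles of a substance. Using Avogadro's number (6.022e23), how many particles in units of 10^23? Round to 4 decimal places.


N = n * NA, then divide by 1e23 for the requested units.
N / 1e23 = n * 6.022
N / 1e23 = 0.754 * 6.022
N / 1e23 = 4.540588, rounded to 4 dp:

4.5406


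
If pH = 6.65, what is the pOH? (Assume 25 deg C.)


At 25 deg C, pH + pOH = 14.
pOH = 14 - pH = 14 - 6.65
pOH = 7.35:

7.35


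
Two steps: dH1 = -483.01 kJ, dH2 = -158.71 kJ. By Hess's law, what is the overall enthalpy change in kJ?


Hess's law: enthalpy is a state function, so add the step enthalpies.
dH_total = dH1 + dH2 = -483.01 + (-158.71)
dH_total = -641.72 kJ:

-641.72 kJ


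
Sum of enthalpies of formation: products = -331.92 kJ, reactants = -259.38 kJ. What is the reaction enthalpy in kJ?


dH_rxn = sum(dH_f products) - sum(dH_f reactants)
dH_rxn = -331.92 - (-259.38)
dH_rxn = -72.54 kJ:

-72.54 kJ


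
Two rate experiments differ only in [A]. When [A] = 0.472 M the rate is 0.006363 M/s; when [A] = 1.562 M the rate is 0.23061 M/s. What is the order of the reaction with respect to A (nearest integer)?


Rate is proportional to [A]^n, so rate2/rate1 = ([A]2/[A]1)^n. Take logs to solve for n.
rate2/rate1 = 0.23061 / 0.006363 = 36.2423
[A]2/[A]1 = 1.562 / 0.472 = 3.3093
n = ln(36.2423) / ln(3.3093) = 3.0
Nearest integer order:

3


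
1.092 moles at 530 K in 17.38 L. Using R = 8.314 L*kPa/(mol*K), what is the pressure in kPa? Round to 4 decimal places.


PV = nRT, solve for P = nRT / V.
nRT = 1.092 * 8.314 * 530 = 4811.8106
P = 4811.8106 / 17.38
P = 276.85906789 kPa, rounded to 4 dp:

276.8591 kPa


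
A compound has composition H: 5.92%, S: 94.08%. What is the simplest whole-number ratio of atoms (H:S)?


Assume 100 g of compound, divide each mass% by atomic mass to get moles, then normalize by the smallest to get a raw atom ratio.
Moles per 100 g: H: 5.92/1.008 = 5.873, S: 94.08/32.065 = 2.934
Raw ratio (divide by min = 2.934): H: 2.002, S: 1.0
Multiply by 1 to clear fractions: H: 2.002 ~= 2, S: 1.0 ~= 1
Reduce by GCD to get the simplest whole-number ratio:

2:1


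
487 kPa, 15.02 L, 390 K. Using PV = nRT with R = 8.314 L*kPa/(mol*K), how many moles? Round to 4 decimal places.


PV = nRT, solve for n = PV / (RT).
PV = 487 * 15.02 = 7314.74
RT = 8.314 * 390 = 3242.46
n = 7314.74 / 3242.46
n = 2.25592297 mol, rounded to 4 dp:

2.2559 mol


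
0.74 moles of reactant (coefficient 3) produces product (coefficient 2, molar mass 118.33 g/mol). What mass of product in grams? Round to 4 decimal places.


Use the coefficient ratio to convert reactant moles to product moles, then multiply by the product's molar mass.
moles_P = moles_R * (coeff_P / coeff_R) = 0.74 * (2/3) = 0.493333
mass_P = moles_P * M_P = 0.493333 * 118.33
mass_P = 58.37609389 g, rounded to 4 dp:

58.3761 g


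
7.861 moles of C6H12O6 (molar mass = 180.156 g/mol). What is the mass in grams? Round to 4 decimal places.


mass = n * M
mass = 7.861 * 180.156
mass = 1416.206316 g, rounded to 4 dp:

1416.2063 g


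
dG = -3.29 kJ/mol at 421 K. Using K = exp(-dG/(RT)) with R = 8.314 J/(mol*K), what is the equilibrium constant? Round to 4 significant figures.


dG is in kJ/mol; multiply by 1000 to match R in J/(mol*K).
RT = 8.314 * 421 = 3500.194 J/mol
exponent = -dG*1000 / (RT) = -(-3.29*1000) / 3500.194 = 0.9399479
K = exp(0.9399479)
K = 2.559848, rounded to 4 significant figures:

2.560


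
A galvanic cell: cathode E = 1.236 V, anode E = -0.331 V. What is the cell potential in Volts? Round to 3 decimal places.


Standard cell potential: E_cell = E_cathode - E_anode.
E_cell = 1.236 - (-0.331)
E_cell = 1.567 V, rounded to 3 dp:

1.567 V


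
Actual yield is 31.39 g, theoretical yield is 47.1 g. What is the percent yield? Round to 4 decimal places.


% yield = 100 * actual / theoretical
% yield = 100 * 31.39 / 47.1
% yield = 66.64543524 %, rounded to 4 dp:

66.6454 %


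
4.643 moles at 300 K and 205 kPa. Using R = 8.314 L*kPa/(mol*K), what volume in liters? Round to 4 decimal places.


PV = nRT, solve for V = nRT / P.
nRT = 4.643 * 8.314 * 300 = 11580.5706
V = 11580.5706 / 205
V = 56.49058829 L, rounded to 4 dp:

56.4906 L


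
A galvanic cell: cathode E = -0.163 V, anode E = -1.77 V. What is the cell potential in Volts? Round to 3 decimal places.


Standard cell potential: E_cell = E_cathode - E_anode.
E_cell = -0.163 - (-1.77)
E_cell = 1.607 V, rounded to 3 dp:

1.607 V


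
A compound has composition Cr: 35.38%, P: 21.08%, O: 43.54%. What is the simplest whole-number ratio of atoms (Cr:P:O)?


Assume 100 g of compound, divide each mass% by atomic mass to get moles, then normalize by the smallest to get a raw atom ratio.
Moles per 100 g: Cr: 35.38/51.996 = 0.6804, P: 21.08/30.974 = 0.6806, O: 43.54/15.999 = 2.7214
Raw ratio (divide by min = 0.6804): Cr: 1.0, P: 1.0, O: 4.0
Multiply by 1 to clear fractions: Cr: 1.0 ~= 1, P: 1.0 ~= 1, O: 4.0 ~= 4
Reduce by GCD to get the simplest whole-number ratio:

1:1:4
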